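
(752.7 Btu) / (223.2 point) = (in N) 1.009e+07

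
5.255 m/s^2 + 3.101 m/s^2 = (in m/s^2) 8.356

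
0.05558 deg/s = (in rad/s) 0.0009701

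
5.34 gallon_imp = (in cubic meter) 0.02428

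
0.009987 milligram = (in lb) 2.202e-08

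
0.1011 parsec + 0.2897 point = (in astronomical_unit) 2.085e+04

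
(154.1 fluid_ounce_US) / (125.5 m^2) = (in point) 0.1029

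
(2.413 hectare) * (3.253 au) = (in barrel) 7.386e+16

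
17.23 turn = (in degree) 6203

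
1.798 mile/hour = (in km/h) 2.894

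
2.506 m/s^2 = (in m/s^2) 2.506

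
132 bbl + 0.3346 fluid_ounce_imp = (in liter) 2.099e+04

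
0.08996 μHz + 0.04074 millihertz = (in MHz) 4.083e-11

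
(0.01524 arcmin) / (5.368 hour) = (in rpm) 2.191e-09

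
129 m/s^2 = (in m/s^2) 129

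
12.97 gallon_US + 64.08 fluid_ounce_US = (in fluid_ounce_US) 1724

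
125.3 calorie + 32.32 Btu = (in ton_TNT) 8.275e-06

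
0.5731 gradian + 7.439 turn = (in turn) 7.44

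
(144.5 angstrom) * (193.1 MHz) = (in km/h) 10.05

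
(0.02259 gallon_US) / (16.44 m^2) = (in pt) 0.01474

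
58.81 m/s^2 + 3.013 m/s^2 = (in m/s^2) 61.82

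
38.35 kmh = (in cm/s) 1065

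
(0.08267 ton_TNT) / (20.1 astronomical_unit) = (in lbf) 2.586e-05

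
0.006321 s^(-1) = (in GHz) 6.321e-12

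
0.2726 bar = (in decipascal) 2.726e+05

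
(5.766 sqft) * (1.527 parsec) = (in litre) 2.524e+19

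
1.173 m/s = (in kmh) 4.223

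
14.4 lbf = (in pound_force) 14.4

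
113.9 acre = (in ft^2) 4.961e+06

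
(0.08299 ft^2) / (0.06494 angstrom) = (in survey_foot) 3.895e+09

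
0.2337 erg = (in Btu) 2.215e-11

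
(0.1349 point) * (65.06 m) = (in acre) 7.651e-07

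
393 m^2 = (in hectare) 0.0393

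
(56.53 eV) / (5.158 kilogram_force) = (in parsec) 5.803e-36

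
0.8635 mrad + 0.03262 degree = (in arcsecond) 295.5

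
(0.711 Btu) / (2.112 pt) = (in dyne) 1.007e+11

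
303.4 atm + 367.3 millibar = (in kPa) 3.078e+04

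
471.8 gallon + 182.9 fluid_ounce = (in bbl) 11.27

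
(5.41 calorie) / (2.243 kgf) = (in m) 1.029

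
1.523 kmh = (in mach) 0.001242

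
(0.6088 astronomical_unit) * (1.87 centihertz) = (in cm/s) 1.703e+11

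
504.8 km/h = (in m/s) 140.2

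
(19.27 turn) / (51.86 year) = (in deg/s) 4.242e-06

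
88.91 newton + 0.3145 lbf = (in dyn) 9.031e+06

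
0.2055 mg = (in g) 0.0002055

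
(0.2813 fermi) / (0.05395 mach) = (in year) 4.856e-25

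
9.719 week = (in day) 68.03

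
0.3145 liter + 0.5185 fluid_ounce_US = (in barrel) 0.002075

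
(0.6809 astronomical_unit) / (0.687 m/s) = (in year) 4702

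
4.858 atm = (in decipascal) 4.922e+06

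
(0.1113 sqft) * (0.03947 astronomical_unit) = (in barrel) 3.84e+08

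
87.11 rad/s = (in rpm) 831.8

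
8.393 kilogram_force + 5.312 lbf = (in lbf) 23.82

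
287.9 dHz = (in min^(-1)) 1727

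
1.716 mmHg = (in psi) 0.03318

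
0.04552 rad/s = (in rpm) 0.4347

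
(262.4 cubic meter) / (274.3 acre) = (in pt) 0.6701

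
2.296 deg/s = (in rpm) 0.3827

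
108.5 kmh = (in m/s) 30.14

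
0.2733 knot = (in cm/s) 14.06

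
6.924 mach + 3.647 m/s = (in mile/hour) 5282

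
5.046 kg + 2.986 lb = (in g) 6400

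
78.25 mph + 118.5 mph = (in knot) 171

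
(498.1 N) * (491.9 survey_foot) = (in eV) 4.661e+23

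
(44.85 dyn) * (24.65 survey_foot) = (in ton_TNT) 8.054e-13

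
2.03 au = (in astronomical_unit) 2.03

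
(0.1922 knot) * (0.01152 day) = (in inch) 3875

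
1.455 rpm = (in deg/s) 8.73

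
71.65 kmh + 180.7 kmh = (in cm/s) 7010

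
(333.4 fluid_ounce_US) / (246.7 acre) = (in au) 6.602e-20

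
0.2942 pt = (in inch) 0.004086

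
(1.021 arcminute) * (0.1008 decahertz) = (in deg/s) 0.01715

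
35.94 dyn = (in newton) 0.0003594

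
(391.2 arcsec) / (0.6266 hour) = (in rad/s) 8.408e-07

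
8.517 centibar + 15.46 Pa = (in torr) 64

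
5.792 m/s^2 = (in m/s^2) 5.792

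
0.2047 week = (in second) 1.238e+05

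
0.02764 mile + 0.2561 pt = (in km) 0.04448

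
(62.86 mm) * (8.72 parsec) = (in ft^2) 1.821e+17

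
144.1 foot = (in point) 1.245e+05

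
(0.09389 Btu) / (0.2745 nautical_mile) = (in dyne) 1.949e+04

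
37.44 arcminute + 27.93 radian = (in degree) 1601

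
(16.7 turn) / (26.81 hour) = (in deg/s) 0.06229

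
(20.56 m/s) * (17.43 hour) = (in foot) 4.233e+06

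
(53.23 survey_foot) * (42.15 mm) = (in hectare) 6.839e-05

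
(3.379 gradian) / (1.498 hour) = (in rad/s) 9.842e-06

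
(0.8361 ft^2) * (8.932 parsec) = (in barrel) 1.347e+17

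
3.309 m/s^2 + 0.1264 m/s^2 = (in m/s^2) 3.435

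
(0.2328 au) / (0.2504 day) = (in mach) 4728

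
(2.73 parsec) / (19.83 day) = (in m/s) 4.917e+10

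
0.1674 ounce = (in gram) 4.746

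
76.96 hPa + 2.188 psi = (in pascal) 2.278e+04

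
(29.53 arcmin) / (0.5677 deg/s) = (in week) 1.433e-06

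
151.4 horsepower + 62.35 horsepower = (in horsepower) 213.8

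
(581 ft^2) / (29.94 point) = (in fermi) 5.11e+18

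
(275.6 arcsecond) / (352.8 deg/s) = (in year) 6.881e-12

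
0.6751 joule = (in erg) 6.751e+06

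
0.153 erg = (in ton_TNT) 3.657e-18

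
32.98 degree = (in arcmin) 1979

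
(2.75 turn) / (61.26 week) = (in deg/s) 2.672e-05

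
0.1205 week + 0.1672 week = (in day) 2.014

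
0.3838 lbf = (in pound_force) 0.3838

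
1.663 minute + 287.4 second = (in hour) 0.1075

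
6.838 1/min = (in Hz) 0.114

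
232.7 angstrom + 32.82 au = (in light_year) 0.000519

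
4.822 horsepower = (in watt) 3596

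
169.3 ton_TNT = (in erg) 7.084e+18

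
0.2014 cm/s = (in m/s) 0.002014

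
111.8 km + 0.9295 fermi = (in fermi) 1.118e+20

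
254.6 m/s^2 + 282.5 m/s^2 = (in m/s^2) 537.1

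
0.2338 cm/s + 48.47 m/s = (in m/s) 48.47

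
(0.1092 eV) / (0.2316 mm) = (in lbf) 1.698e-17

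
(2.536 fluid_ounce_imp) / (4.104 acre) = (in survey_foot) 1.423e-08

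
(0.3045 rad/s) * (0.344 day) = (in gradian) 5.762e+05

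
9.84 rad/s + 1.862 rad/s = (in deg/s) 670.5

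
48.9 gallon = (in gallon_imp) 40.72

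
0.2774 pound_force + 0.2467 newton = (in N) 1.481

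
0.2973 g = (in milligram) 297.3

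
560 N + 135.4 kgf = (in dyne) 1.888e+08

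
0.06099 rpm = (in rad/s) 0.006387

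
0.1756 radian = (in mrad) 175.6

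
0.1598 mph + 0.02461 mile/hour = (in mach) 0.0002421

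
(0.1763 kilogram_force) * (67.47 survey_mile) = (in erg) 1.877e+12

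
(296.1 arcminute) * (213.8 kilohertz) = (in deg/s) 1.055e+06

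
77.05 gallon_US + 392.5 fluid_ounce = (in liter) 303.3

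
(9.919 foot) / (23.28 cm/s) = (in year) 4.118e-07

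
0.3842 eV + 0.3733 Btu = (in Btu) 0.3733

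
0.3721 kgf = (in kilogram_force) 0.3721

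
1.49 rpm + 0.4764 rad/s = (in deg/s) 36.24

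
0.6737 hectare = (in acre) 1.665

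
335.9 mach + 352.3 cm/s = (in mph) 2.559e+05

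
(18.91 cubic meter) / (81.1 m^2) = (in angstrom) 2.332e+09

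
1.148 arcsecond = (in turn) 8.858e-07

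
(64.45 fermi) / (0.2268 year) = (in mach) 2.646e-23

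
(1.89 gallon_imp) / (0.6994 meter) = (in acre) 3.036e-06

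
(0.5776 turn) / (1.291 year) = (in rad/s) 8.914e-08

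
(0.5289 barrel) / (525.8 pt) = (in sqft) 4.88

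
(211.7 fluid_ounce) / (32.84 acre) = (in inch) 1.855e-06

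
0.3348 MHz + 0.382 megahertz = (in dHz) 7.168e+06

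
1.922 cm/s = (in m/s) 0.01922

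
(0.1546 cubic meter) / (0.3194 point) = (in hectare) 0.1372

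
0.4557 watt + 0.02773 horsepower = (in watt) 21.13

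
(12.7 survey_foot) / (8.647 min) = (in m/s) 0.007461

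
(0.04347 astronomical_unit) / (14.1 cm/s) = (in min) 7.687e+08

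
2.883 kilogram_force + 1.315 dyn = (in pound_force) 6.356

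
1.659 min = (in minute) 1.659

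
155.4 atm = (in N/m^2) 1.575e+07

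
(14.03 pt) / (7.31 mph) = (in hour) 4.207e-07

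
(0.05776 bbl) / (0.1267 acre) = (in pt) 0.05077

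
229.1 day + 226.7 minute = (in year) 0.6281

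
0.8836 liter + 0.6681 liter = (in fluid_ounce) 52.47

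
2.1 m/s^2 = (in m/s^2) 2.1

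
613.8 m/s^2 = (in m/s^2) 613.8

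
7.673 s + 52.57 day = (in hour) 1262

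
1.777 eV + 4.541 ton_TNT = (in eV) 1.186e+29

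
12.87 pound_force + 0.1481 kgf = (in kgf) 5.986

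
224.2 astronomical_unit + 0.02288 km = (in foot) 1.1e+14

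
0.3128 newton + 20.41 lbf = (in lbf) 20.48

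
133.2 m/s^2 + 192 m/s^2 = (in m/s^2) 325.2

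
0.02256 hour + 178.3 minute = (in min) 179.7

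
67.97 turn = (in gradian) 2.719e+04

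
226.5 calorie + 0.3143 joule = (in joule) 948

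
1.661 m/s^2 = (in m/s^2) 1.661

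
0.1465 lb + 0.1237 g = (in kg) 0.06657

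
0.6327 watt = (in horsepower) 0.0008485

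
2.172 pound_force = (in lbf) 2.172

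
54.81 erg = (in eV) 3.421e+13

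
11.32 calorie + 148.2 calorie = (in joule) 667.4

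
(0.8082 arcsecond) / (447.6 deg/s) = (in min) 8.359e-09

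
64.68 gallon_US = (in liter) 244.8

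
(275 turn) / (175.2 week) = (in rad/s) 1.631e-05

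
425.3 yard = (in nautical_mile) 0.21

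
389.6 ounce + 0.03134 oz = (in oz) 389.6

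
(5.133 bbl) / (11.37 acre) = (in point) 0.05028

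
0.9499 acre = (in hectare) 0.3844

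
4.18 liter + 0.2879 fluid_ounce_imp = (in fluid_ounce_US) 141.6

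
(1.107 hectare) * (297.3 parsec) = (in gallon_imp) 2.234e+25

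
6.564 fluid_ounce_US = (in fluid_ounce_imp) 6.832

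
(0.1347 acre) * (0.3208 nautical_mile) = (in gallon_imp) 7.124e+07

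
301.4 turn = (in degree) 1.085e+05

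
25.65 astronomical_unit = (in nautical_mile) 2.072e+09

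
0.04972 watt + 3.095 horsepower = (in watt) 2308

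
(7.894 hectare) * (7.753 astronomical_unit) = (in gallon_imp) 2.014e+19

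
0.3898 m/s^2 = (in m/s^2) 0.3898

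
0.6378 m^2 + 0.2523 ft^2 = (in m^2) 0.6612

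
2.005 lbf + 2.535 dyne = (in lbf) 2.005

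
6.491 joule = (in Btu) 0.006152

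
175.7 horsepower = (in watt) 1.31e+05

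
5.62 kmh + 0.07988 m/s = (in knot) 3.19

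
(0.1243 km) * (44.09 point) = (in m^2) 1.933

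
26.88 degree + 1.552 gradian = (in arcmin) 1697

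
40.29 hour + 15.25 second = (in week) 0.2398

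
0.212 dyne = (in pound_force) 4.766e-07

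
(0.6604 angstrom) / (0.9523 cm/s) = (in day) 8.026e-14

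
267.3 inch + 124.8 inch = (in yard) 10.89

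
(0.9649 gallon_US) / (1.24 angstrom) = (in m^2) 2.946e+07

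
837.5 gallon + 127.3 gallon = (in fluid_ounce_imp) 1.285e+05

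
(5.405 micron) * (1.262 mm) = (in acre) 1.686e-12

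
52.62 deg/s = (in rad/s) 0.9184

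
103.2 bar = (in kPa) 1.032e+04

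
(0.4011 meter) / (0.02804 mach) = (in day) 4.862e-07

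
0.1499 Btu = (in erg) 1.582e+09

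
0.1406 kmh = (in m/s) 0.03906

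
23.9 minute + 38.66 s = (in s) 1473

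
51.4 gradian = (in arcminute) 2776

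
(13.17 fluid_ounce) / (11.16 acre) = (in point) 2.445e-05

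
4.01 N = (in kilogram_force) 0.4089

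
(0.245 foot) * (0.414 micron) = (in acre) 7.639e-12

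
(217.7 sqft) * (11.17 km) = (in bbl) 1.421e+06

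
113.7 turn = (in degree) 4.093e+04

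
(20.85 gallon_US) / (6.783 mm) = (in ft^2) 125.2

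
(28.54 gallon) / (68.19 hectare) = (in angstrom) 1584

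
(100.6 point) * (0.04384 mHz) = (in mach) 4.569e-09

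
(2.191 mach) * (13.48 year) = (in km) 3.171e+08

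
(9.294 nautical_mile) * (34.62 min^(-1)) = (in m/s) 9932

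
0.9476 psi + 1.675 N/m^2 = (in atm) 0.0645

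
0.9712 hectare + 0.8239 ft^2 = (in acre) 2.4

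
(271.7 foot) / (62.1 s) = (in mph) 2.983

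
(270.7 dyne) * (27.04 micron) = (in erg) 0.732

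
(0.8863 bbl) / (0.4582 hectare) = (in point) 0.08717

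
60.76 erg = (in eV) 3.792e+13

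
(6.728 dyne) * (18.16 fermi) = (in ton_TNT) 2.92e-28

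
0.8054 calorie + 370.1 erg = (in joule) 3.37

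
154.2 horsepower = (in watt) 1.15e+05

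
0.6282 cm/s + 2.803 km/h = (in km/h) 2.826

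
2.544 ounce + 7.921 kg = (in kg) 7.993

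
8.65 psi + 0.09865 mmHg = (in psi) 8.652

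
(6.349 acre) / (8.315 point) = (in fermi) 8.759e+21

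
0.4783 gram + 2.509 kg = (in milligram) 2.509e+06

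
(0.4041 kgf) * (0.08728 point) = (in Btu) 1.157e-07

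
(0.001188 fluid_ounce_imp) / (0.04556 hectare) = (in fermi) 7.409e+04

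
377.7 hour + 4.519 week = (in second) 4.093e+06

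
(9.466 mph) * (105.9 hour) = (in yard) 1.764e+06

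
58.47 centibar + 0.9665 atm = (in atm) 1.544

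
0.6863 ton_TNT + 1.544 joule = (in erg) 2.871e+16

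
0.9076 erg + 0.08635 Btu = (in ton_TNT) 2.177e-08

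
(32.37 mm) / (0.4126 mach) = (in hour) 6.4e-08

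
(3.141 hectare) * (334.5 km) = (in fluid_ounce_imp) 3.698e+14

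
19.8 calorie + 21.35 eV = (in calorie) 19.8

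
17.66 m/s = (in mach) 0.05186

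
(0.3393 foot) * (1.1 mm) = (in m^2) 0.0001138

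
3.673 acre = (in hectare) 1.486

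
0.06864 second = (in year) 2.177e-09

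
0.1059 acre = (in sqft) 4613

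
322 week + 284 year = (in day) 1.059e+05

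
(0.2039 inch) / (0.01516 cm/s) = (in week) 5.649e-05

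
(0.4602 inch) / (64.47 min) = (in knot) 5.874e-06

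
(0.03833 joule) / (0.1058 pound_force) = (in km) 8.145e-05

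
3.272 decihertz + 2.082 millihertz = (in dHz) 3.293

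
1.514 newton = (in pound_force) 0.3404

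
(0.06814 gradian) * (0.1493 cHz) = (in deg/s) 9.156e-05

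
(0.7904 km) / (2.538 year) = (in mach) 2.9e-08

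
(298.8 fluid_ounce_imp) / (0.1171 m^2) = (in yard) 0.07929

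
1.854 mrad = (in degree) 0.1062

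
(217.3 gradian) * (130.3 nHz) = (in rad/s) 4.448e-07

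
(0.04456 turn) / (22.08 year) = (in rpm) 3.84e-09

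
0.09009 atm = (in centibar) 9.128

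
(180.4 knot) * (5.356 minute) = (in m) 2.982e+04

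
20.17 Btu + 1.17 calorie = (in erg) 2.129e+11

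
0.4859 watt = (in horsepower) 0.0006516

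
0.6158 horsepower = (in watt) 459.2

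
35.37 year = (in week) 1844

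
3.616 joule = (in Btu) 0.003427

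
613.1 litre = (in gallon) 162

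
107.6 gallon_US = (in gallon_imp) 89.6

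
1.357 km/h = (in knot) 0.7327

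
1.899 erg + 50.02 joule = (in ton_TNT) 1.196e-08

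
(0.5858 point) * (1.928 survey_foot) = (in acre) 3.001e-08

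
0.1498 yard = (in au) 9.156e-13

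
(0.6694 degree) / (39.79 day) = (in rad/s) 3.398e-09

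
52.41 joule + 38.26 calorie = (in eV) 1.326e+21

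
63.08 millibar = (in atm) 0.06226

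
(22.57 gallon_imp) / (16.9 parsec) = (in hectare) 1.968e-23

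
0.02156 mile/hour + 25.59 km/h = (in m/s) 7.118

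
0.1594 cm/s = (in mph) 0.003566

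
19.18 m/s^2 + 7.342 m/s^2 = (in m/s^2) 26.52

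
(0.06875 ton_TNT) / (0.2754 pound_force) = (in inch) 9.244e+09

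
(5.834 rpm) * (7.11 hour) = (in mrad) 1.564e+07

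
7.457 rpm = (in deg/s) 44.74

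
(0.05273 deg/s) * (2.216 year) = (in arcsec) 1.327e+10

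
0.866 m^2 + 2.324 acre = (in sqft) 1.012e+05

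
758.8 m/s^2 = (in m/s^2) 758.8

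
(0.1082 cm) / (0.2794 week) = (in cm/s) 6.403e-07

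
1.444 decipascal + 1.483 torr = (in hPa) 1.979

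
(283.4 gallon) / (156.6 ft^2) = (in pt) 209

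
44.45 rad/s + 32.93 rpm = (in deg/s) 2744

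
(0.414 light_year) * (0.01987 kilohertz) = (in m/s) 7.783e+16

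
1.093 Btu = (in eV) 7.198e+21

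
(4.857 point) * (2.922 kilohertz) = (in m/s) 5.007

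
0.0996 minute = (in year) 1.895e-07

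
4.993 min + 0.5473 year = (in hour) 4794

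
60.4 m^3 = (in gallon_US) 1.596e+04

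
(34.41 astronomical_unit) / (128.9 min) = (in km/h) 2.396e+09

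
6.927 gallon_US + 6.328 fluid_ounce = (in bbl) 0.1661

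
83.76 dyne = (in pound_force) 0.0001883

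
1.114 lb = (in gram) 505.3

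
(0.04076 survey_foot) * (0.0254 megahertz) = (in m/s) 315.6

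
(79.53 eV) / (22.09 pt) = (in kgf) 1.667e-16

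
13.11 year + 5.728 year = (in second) 5.941e+08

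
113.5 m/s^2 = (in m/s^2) 113.5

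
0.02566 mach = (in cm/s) 873.7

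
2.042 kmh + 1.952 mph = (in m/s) 1.44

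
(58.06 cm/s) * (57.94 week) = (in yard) 2.225e+07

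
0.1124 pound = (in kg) 0.05098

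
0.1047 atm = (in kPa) 10.61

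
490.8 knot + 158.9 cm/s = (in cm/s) 2.541e+04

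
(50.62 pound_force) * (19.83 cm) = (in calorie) 10.67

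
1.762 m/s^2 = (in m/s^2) 1.762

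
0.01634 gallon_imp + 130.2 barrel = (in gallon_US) 5468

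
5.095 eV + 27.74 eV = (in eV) 32.84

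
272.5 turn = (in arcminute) 5.886e+06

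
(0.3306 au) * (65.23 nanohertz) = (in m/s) 3226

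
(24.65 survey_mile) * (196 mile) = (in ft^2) 1.347e+11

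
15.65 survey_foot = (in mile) 0.002964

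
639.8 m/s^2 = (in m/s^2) 639.8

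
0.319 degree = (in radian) 0.005568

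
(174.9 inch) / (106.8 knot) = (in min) 0.001348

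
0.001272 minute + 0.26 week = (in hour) 43.68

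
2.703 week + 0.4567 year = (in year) 0.5085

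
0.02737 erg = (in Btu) 2.594e-12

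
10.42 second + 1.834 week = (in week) 1.834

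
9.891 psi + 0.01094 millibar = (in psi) 9.891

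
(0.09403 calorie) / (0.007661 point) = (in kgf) 1.484e+04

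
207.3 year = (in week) 1.081e+04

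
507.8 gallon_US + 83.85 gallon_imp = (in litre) 2303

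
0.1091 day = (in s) 9426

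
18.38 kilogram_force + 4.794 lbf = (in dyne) 2.016e+07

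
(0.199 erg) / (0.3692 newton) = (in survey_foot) 1.768e-07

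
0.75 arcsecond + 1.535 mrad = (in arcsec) 317.4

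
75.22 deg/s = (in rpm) 12.54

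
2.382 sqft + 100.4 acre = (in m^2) 4.063e+05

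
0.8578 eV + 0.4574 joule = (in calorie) 0.1093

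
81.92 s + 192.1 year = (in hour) 1.683e+06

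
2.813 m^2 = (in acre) 0.0006951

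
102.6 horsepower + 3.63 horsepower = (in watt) 7.922e+04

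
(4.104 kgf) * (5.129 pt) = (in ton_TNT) 1.74e-11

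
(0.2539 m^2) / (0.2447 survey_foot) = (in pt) 9650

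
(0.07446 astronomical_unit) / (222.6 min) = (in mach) 2449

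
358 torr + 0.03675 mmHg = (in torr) 358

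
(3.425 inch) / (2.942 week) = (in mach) 1.436e-10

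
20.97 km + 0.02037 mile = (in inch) 8.269e+05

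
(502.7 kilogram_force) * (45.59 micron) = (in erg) 2.247e+06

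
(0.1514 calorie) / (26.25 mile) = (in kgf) 1.529e-06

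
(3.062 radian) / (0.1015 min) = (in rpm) 4.801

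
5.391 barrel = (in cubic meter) 0.8571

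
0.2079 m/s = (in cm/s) 20.79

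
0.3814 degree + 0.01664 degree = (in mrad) 6.947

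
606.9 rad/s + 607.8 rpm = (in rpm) 6403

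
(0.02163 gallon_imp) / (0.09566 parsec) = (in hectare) 3.331e-24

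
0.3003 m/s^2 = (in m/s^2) 0.3003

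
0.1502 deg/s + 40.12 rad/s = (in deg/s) 2299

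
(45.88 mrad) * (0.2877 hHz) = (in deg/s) 75.63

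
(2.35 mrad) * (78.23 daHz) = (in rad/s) 1.838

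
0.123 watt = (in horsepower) 0.0001649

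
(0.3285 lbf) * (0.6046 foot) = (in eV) 1.681e+18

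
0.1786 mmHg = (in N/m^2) 23.81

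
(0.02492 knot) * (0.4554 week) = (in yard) 3861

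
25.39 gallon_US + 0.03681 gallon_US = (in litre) 96.25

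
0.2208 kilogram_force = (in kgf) 0.2208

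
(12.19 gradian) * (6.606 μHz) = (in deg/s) 7.247e-05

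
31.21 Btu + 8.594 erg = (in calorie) 7870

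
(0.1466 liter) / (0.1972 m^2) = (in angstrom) 7.434e+06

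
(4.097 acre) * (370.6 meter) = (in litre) 6.145e+09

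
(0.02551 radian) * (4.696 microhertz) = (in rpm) 1.144e-06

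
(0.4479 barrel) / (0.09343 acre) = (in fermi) 1.883e+11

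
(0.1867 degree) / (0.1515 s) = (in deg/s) 1.232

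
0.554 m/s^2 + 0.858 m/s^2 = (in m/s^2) 1.412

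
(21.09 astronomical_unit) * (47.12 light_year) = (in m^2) 1.406e+30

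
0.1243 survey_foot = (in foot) 0.1243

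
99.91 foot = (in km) 0.03045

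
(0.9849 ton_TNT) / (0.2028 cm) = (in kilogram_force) 2.072e+11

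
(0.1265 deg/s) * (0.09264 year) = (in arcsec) 1.33e+09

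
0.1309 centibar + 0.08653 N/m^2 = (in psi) 0.019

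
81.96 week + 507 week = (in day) 4123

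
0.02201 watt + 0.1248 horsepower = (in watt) 93.09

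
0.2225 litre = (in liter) 0.2225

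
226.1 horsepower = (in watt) 1.686e+05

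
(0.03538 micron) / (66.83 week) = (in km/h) 3.151e-15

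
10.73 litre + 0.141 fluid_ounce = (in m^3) 0.01073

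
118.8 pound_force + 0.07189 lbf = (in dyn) 5.288e+07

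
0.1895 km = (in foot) 621.7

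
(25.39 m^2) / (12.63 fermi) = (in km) 2.01e+12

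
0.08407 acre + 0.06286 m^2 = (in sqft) 3663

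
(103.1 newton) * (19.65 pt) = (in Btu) 0.0006774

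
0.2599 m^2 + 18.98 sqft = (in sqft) 21.78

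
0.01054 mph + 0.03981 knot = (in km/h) 0.09069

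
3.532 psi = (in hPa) 243.5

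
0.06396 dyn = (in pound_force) 1.438e-07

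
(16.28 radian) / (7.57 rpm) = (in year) 6.512e-07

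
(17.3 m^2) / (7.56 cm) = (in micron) 2.288e+08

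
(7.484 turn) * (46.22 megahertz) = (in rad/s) 2.173e+09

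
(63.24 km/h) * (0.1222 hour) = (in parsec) 2.504e-13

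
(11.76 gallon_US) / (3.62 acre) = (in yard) 3.323e-06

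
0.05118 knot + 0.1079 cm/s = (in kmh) 0.09867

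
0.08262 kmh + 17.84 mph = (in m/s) 7.998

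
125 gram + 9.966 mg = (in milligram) 1.25e+05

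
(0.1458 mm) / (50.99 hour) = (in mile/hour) 1.777e-09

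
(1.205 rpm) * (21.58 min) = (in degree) 9361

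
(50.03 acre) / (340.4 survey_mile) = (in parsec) 1.198e-17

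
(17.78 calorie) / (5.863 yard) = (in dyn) 1.388e+06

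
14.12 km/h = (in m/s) 3.922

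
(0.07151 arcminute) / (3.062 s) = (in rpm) 6.487e-05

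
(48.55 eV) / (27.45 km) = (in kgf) 2.89e-23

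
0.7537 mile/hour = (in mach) 0.0009895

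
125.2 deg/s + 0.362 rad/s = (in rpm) 24.32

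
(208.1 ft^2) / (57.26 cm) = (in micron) 3.376e+07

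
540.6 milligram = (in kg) 0.0005406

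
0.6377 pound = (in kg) 0.2893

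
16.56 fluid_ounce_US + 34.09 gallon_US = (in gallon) 34.22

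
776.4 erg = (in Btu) 7.359e-08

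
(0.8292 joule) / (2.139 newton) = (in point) 1099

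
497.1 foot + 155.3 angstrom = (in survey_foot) 497.1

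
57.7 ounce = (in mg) 1.636e+06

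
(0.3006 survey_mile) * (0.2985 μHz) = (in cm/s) 0.01444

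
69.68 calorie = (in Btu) 0.2763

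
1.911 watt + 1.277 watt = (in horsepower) 0.004275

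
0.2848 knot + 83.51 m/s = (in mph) 187.1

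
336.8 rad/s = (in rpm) 3216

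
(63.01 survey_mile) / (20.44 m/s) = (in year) 0.0001573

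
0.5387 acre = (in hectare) 0.218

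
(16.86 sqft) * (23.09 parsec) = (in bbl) 7.019e+18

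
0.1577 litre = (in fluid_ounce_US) 5.332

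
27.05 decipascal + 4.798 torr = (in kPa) 0.6424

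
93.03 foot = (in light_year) 2.997e-15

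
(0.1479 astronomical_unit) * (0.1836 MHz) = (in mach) 1.193e+13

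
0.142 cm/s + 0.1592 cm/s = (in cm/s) 0.3012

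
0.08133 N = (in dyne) 8133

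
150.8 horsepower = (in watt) 1.125e+05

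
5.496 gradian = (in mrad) 86.33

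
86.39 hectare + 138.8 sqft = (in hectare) 86.39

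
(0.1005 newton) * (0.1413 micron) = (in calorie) 3.394e-09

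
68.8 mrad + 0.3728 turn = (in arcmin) 8289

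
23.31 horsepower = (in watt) 1.738e+04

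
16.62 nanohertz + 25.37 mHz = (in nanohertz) 2.537e+07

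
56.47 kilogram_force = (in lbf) 124.5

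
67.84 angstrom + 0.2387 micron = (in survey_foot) 8.054e-07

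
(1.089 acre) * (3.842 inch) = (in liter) 4.301e+05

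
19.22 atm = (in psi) 282.5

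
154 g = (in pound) 0.3395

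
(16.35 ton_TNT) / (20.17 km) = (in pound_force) 7.625e+05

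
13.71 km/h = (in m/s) 3.808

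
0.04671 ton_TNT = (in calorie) 4.671e+07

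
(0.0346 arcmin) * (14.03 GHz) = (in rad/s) 1.412e+05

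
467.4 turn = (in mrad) 2.937e+06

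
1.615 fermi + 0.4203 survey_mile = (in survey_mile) 0.4203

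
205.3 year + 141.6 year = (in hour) 3.039e+06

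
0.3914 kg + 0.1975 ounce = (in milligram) 3.97e+05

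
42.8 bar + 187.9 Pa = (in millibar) 4.28e+04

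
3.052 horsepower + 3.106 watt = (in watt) 2279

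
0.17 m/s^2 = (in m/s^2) 0.17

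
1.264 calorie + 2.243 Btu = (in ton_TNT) 5.669e-07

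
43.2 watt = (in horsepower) 0.05793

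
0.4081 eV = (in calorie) 1.563e-20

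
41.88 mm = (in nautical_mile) 2.261e-05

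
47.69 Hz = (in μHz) 4.769e+07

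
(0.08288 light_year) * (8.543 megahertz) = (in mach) 1.967e+19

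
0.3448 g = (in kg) 0.0003448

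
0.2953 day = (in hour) 7.087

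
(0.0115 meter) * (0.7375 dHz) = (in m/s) 0.0008481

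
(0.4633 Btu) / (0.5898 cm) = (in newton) 8.288e+04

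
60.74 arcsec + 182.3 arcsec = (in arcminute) 4.051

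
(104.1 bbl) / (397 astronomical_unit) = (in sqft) 3e-12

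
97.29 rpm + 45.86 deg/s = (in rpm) 104.9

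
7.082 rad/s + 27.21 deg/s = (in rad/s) 7.557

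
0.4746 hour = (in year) 5.418e-05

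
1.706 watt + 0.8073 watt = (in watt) 2.513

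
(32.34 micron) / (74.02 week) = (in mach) 2.122e-15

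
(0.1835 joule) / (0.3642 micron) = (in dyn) 5.038e+10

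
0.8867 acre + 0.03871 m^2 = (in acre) 0.8867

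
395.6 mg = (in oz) 0.01395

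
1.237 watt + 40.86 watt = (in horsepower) 0.05645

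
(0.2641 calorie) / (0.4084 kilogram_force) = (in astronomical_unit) 1.844e-12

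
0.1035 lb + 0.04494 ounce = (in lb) 0.1063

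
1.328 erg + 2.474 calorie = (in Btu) 0.009811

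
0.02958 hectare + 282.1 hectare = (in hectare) 282.1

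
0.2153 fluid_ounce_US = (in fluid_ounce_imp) 0.2241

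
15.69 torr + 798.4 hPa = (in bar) 0.8193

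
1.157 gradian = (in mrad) 18.17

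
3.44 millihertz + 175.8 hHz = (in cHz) 1.758e+06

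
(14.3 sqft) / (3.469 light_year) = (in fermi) 0.04048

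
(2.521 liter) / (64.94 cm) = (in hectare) 3.882e-07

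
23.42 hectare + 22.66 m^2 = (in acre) 57.88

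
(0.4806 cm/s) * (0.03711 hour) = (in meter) 0.6421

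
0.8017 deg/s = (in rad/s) 0.01399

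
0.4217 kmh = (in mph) 0.262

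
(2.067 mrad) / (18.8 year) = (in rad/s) 3.486e-12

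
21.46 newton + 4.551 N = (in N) 26.01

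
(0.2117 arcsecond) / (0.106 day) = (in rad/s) 1.121e-10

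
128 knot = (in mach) 0.1934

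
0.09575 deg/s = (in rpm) 0.01596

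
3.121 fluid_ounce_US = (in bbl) 0.0005805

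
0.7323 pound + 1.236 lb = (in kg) 0.8928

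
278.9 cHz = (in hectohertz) 0.02789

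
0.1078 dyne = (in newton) 1.078e-06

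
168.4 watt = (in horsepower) 0.2258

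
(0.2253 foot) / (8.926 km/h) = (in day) 3.206e-07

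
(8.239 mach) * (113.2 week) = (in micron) 1.921e+17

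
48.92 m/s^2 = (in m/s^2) 48.92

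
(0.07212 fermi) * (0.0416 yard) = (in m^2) 2.743e-18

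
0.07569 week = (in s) 4.578e+04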